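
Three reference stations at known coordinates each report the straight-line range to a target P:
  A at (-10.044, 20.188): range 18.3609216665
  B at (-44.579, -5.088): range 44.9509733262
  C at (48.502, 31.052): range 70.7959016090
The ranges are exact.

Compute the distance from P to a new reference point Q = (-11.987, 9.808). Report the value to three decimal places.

eq1: (x + 10.044)² + (y − 20.188)² = 18.3609216665²
eq2: (x + 44.579)² + (y + 5.088)² = 44.9509733262²
eq3: (x − 48.502)² + (y − 31.052)² = 70.7959016090²
eq2−eq1, eq2−eq3 (x²,y² cancel):
  69.070·x + 50.552·y = 178.728854
  186.162·x + 72.280·y = -1687.973959
det = 69.070·72.280 − 50.552·186.162 = -4418.481824
x = (178.728854·72.280 − 50.552·-1687.973959) / -4418.481824 = -22.235914
y = (69.070·-1687.973959 − 178.728854·186.162) / -4418.481824 = 33.916827
|P − Q| = √((-22.235914 − -11.987)² + (33.916827 − 9.808)²) = 26.196865

26.197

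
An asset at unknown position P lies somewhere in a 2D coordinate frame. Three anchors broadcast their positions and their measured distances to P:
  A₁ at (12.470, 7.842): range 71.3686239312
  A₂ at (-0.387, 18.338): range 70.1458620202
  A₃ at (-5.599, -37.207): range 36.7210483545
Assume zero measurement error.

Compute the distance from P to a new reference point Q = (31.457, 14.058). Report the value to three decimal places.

eq1: (x − 12.470)² + (y − 7.842)² = 71.3686239312²
eq2: (x + 0.387)² + (y − 18.338)² = 70.1458620202²
eq3: (x + 5.599)² + (y + 37.207)² = 36.7210483545²
eq1−eq2, eq1−eq3 (x²,y² cancel):
  -25.714·x + 20.992·y = 292.472672
  -36.138·x − 90.098·y = 4943.756876
det = -25.714·-90.098 − 20.992·-36.138 = 3075.388868
x = (292.472672·-90.098 − 20.992·4943.756876) / 3075.388868 = -42.313526
y = (-25.714·4943.756876 − 292.472672·-36.138) / 3075.388868 = -37.899073
|P − Q| = √((-42.313526 − 31.457)² + (-37.899073 − 14.058)²) = 90.230970

90.231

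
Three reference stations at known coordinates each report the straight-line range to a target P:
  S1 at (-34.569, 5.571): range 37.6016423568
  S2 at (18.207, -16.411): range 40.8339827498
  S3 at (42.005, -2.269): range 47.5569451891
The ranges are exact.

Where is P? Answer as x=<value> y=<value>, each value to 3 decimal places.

eq1: (x + 34.569)² + (y − 5.571)² = 37.6016423568²
eq2: (x − 18.207)² + (y + 16.411)² = 40.8339827498²
eq3: (x − 42.005)² + (y + 2.269)² = 47.5569451891²
eq2−eq1, eq2−eq3 (x²,y² cancel):
  -105.552·x + 43.964·y = 878.766671
  47.596·x + 28.284·y = 574.503727
det = -105.552·28.284 − 43.964·47.596 = -5077.943312
x = (878.766671·28.284 − 43.964·574.503727) / -5077.943312 = 0.079254
y = (-105.552·574.503727 − 878.766671·47.596) / -5077.943312 = 20.178602

x=0.079 y=20.179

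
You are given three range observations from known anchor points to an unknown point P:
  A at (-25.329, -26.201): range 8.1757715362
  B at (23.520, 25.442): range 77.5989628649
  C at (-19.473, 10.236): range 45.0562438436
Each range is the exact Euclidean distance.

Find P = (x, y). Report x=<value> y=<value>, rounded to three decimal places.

x=-25.937 y=-34.354

eq1: (x + 25.329)² + (y + 26.201)² = 8.1757715362²
eq2: (x − 23.520)² + (y − 25.442)² = 77.5989628649²
eq3: (x + 19.473)² + (y − 10.236)² = 45.0562438436²
eq1−eq3, eq1−eq2 (x²,y² cancel):
  11.712·x + 72.874·y = -2807.299086
  97.698·x + 103.286·y = -6082.320675
det = 11.712·103.286 − 72.874·97.698 = -5909.958420
x = (-2807.299086·103.286 − 72.874·-6082.320675) / -5909.958420 = -25.937296
y = (11.712·-6082.320675 − -2807.299086·97.698) / -5909.958420 = -34.354111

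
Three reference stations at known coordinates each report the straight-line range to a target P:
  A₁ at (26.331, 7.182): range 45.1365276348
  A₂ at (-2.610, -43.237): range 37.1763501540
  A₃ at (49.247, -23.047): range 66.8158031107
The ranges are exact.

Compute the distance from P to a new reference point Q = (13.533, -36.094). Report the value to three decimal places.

40.369

eq1: (x − 26.331)² + (y − 7.182)² = 45.1365276348²
eq2: (x + 2.610)² + (y + 43.237)² = 37.1763501540²
eq3: (x − 49.247)² + (y + 23.047)² = 66.8158031107²
eq2−eq1, eq2−eq3 (x²,y² cancel):
  57.882·x + 100.838·y = -1786.572700
  103.714·x + 40.380·y = -2002.089586
det = 57.882·40.380 − 100.838·103.714 = -8121.037172
x = (-1786.572700·40.380 − 100.838·-2002.089586) / -8121.037172 = -15.976396
y = (57.882·-2002.089586 − -1786.572700·103.714) / -8121.037172 = -8.546649
|P − Q| = √((-15.976396 − 13.533)² + (-8.546649 − -36.094)²) = 40.369060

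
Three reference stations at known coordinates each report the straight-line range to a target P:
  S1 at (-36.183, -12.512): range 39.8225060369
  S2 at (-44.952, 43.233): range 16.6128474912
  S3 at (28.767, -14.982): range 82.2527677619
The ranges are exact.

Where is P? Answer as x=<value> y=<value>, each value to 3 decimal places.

x=-42.037 y=26.878

eq1: (x + 36.183)² + (y + 12.512)² = 39.8225060369²
eq2: (x + 44.952)² + (y − 43.233)² = 16.6128474912²
eq3: (x − 28.767)² + (y + 14.982)² = 82.2527677619²
eq3−eq1, eq3−eq2 (x²,y² cancel):
  -129.900·x + 4.940·y = 5593.444837
  -147.438·x + 116.430·y = 9327.305083
det = -129.900·116.430 − 4.940·-147.438 = -14395.913280
x = (5593.444837·116.430 − 4.940·9327.305083) / -14395.913280 = -42.037479
y = (-129.900·9327.305083 − 5593.444837·-147.438) / -14395.913280 = 26.877809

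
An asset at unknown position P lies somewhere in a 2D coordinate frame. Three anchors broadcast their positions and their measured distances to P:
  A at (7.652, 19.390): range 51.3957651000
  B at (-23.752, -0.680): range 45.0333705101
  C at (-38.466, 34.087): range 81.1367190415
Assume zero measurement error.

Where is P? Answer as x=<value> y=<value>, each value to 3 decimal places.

eq1: (x − 7.652)² + (y − 19.390)² = 51.3957651000²
eq2: (x + 23.752)² + (y + 0.680)² = 45.0333705101²
eq3: (x + 38.466)² + (y − 34.087)² = 81.1367190415²
eq3−eq1, eq3−eq2 (x²,y² cancel):
  92.236·x − 29.394·y = 1734.610986
  29.428·x − 69.534·y = 2478.225896
det = 92.236·-69.534 − -29.394·29.428 = -5548.531392
x = (1734.610986·-69.534 − -29.394·2478.225896) / -5548.531392 = 8.609390
y = (92.236·2478.225896 − 1734.610986·29.428) / -5548.531392 = -31.996847

x=8.609 y=-31.997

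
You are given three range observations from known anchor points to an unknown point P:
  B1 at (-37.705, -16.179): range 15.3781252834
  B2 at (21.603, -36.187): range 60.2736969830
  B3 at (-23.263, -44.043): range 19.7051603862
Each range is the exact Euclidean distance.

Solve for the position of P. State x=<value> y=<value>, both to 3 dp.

eq1: (x + 37.705)² + (y + 16.179)² = 15.3781252834²
eq2: (x − 21.603)² + (y + 36.187)² = 60.2736969830²
eq3: (x + 23.263)² + (y + 44.043)² = 19.7051603862²
eq2−eq3, eq2−eq1 (x²,y² cancel):
  -89.732·x − 15.712·y = 3949.389642
  -118.616·x + 40.016·y = 3303.670299
det = -89.732·40.016 − -15.712·-118.616 = -5454.410304
x = (3949.389642·40.016 − -15.712·3303.670299) / -5454.410304 = -38.491062
y = (-89.732·3303.670299 − 3949.389642·-118.616) / -5454.410304 = -31.537022

x=-38.491 y=-31.537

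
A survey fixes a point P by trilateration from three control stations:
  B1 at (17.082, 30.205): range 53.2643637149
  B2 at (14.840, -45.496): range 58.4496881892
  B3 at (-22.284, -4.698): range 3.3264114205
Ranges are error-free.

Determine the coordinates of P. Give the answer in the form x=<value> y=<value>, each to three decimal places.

x=-24.874 y=-2.610

eq1: (x − 17.082)² + (y − 30.205)² = 53.2643637149²
eq2: (x − 14.840)² + (y + 45.496)² = 58.4496881892²
eq3: (x + 22.284)² + (y + 4.698)² = 3.3264114205²
eq2−eq3, eq2−eq1 (x²,y² cancel):
  -74.248·x + 81.596·y = 1633.837280
  4.484·x + 151.402·y = -506.701260
det = -74.248·151.402 − 81.596·4.484 = -11607.172160
x = (1633.837280·151.402 − 81.596·-506.701260) / -11607.172160 = -24.873503
y = (-74.248·-506.701260 − 1633.837280·4.484) / -11607.172160 = -2.610061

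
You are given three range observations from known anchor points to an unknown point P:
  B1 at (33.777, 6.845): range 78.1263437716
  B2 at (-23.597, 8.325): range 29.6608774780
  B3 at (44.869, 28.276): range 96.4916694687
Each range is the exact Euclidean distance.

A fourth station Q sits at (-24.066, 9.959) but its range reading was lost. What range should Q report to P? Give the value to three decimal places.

30.736

eq1: (x − 33.777)² + (y − 6.845)² = 78.1263437716²
eq2: (x + 23.597)² + (y − 8.325)² = 29.6608774780²
eq3: (x − 44.869)² + (y − 28.276)² = 96.4916694687²
eq1−eq3, eq1−eq2 (x²,y² cancel):
  22.184·x + 42.862·y = -1581.897103
  -114.748·x + 2.960·y = 4662.342218
det = 22.184·2.960 − 42.862·-114.748 = 4983.993416
x = (-1581.897103·2.960 − 42.862·4662.342218) / 4983.993416 = -41.035313
y = (22.184·4662.342218 − -1581.897103·-114.748) / 4983.993416 = -15.668185
|P − Q| = √((-41.035313 − -24.066)² + (-15.668185 − 9.959)²) = 30.736138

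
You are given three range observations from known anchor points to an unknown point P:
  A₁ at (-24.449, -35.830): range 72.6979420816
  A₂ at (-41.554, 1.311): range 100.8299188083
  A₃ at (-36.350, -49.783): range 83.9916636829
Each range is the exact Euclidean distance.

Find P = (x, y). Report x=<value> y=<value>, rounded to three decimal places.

x=47.551 y=-45.880

eq1: (x + 24.449)² + (y + 35.830)² = 72.6979420816²
eq2: (x + 41.554)² + (y − 1.311)² = 100.8299188083²
eq3: (x + 36.350)² + (y + 49.783)² = 83.9916636829²
eq2−eq1, eq2−eq3 (x²,y² cancel):
  34.210·x − 74.282·y = 5034.770608
  10.408·x − 102.188·y = 5183.288911
det = 34.210·-102.188 − -74.282·10.408 = -2722.724424
x = (5034.770608·-102.188 − -74.282·5183.288911) / -2722.724424 = 47.550928
y = (34.210·5183.288911 − 5034.770608·10.408) / -2722.724424 = -45.879936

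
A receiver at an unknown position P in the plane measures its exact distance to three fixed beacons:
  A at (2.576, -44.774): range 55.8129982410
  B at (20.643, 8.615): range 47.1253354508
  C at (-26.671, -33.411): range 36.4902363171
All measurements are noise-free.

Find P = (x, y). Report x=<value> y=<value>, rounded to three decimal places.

x=-26.156 y=3.076

eq1: (x − 2.576)² + (y + 44.774)² = 55.8129982410²
eq2: (x − 20.643)² + (y − 8.615)² = 47.1253354508²
eq3: (x + 26.671)² + (y + 33.411)² = 36.4902363171²
eq1−eq2, eq1−eq3 (x²,y² cancel):
  36.134·x + 106.778·y = -616.701647
  -58.494·x + 22.726·y = 1599.843736
det = 36.134·22.726 − 106.778·-58.494 = 7067.053616
x = (-616.701647·22.726 − 106.778·1599.843736) / 7067.053616 = -26.155635
y = (36.134·1599.843736 − -616.701647·-58.494) / 7067.053616 = 3.075597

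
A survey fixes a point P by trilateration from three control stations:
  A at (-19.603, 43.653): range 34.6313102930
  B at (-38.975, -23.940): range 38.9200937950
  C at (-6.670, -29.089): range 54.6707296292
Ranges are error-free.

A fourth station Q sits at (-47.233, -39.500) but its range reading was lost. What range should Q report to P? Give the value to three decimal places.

55.095

eq1: (x + 19.603)² + (y − 43.653)² = 34.6313102930²
eq2: (x + 38.975)² + (y + 23.940)² = 38.9200937950²
eq3: (x + 6.670)² + (y + 29.089)² = 54.6707296292²
eq2−eq1, eq2−eq3 (x²,y² cancel):
  38.744·x + 135.186·y = 513.133841
  64.610·x − 10.298·y = -2675.630381
det = 38.744·-10.298 − 135.186·64.610 = -9133.353172
x = (513.133841·-10.298 − 135.186·-2675.630381) / -9133.353172 = -39.024388
y = (38.744·-2675.630381 − 513.133841·64.610) / -9133.353172 = 14.980062
|P − Q| = √((-39.024388 − -47.233)² + (14.980062 − -39.500)²) = 55.094995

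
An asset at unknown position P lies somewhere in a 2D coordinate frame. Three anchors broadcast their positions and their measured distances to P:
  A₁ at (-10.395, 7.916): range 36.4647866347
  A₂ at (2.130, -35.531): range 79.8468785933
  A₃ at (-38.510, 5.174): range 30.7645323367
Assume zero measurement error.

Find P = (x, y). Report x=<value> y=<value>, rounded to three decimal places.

x=-34.104 y=35.621

eq1: (x + 10.395)² + (y − 7.916)² = 36.4647866347²
eq2: (x − 2.130)² + (y + 35.531)² = 79.8468785933²
eq3: (x + 38.510)² + (y − 5.174)² = 30.7645323367²
eq3−eq2, eq3−eq1 (x²,y² cancel):
  81.280·x − 81.410·y = -5671.869086
  56.230·x + 5.484·y = -1722.295509
det = 81.280·5.484 − -81.410·56.230 = 5023.423820
x = (-5671.869086·5.484 − -81.410·-1722.295509) / 5023.423820 = -34.103554
y = (81.280·-1722.295509 − -5671.869086·56.230) / 5023.423820 = 35.621326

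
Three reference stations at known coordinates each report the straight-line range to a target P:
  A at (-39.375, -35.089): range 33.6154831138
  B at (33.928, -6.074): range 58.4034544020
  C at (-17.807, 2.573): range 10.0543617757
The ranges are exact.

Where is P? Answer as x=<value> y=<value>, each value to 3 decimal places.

x=-24.465 y=-4.961

eq1: (x + 39.375)² + (y + 35.089)² = 33.6154831138²
eq2: (x − 33.928)² + (y + 6.074)² = 58.4034544020²
eq3: (x + 17.807)² + (y − 2.573)² = 10.0543617757²
eq2−eq3, eq2−eq1 (x²,y² cancel):
  -103.470·x + 17.294·y = 2445.580213
  -146.606·x − 58.030·y = 3874.588667
det = -103.470·-58.030 − 17.294·-146.606 = 8539.768264
x = (2445.580213·-58.030 − 17.294·3874.588667) / 8539.768264 = -24.464851
y = (-103.470·3874.588667 − 2445.580213·-146.606) / 8539.768264 = -4.961137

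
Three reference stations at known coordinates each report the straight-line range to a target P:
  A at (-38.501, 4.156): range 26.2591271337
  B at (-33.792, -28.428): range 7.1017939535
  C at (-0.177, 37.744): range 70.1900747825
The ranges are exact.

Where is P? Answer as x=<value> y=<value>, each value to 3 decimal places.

eq1: (x + 38.501)² + (y − 4.156)² = 26.2591271337²
eq2: (x + 33.792)² + (y + 28.428)² = 7.1017939535²
eq3: (x + 0.177)² + (y − 37.744)² = 70.1900747825²
eq3−eq1, eq3−eq2 (x²,y² cancel):
  -76.648·x − 67.176·y = 4312.063312
  -67.230·x − 132.344·y = 5401.620704
det = -76.648·-132.344 − -67.176·-67.230 = 5627.660432
x = (4312.063312·-132.344 − -67.176·5401.620704) / 5627.660432 = -36.927678
y = (-76.648·5401.620704 − 4312.063312·-67.230) / 5627.660432 = -22.055952

x=-36.928 y=-22.056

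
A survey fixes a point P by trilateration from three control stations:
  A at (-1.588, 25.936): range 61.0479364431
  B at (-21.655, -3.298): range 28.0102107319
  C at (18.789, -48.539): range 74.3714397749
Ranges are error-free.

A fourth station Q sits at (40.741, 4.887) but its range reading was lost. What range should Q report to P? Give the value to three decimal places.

90.179

eq1: (x + 1.588)² + (y − 25.936)² = 61.0479364431²
eq2: (x + 21.655)² + (y + 3.298)² = 28.0102107319²
eq3: (x − 18.789)² + (y + 48.539)² = 74.3714397749²
eq1−eq2, eq1−eq3 (x²,y² cancel):
  -40.134·x − 58.468·y = 2746.896628
  40.754·x − 148.950·y = 229.602692
det = -40.134·-148.950 − -58.468·40.754 = 8360.764172
x = (2746.896628·-148.950 − -58.468·229.602692) / 8360.764172 = -47.331301
y = (-40.134·229.602692 − 2746.896628·40.754) / 8360.764172 = -14.491726
|P − Q| = √((-47.331301 − 40.741)² + (-14.491726 − 4.887)²) = 90.179073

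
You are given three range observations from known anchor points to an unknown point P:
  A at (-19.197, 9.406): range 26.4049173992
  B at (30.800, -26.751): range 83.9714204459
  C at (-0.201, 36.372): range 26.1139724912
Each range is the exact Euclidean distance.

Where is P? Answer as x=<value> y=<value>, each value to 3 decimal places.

x=-26.270 y=34.846

eq1: (x + 19.197)² + (y − 9.406)² = 26.4049173992²
eq2: (x − 30.800)² + (y + 26.751)² = 83.9714204459²
eq3: (x + 0.201)² + (y − 36.372)² = 26.1139724912²
eq2−eq1, eq2−eq3 (x²,y² cancel):
  -99.994·x + 72.314·y = 5146.721433
  -62.002·x + 126.246·y = 6027.966676
det = -99.994·126.246 − 72.314·-62.002 = -8140.229896
x = (5146.721433·126.246 − 72.314·6027.966676) / -8140.229896 = -26.270341
y = (-99.994·6027.966676 − 5146.721433·-62.002) / -8140.229896 = 34.845880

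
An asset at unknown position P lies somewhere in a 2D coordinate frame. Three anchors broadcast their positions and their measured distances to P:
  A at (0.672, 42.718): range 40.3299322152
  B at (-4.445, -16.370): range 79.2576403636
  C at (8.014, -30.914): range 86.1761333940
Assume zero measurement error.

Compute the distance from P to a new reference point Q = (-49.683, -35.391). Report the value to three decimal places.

123.457

eq1: (x − 0.672)² + (y − 42.718)² = 40.3299322152²
eq2: (x + 4.445)² + (y + 16.370)² = 79.2576403636²
eq3: (x − 8.014)² + (y + 30.914)² = 86.1761333940²
eq1−eq3, eq1−eq2 (x²,y² cancel):
  14.684·x − 147.264·y = -6605.202050
  -10.234·x − 118.176·y = -6192.814307
det = 14.684·-118.176 − -147.264·-10.234 = -3242.396160
x = (-6605.202050·-118.176 − -147.264·-6192.814307) / -3242.396160 = 40.526278
y = (14.684·-6192.814307 − -6605.202050·-10.234) / -3242.396160 = 48.893755
|P − Q| = √((40.526278 − -49.683)² + (48.893755 − -35.391)²) = 123.457012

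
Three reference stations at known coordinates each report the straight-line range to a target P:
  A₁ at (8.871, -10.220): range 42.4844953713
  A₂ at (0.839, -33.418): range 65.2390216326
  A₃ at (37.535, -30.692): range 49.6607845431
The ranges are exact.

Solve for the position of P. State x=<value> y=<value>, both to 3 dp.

x=39.789 y=18.918

eq1: (x − 8.871)² + (y + 10.220)² = 42.4844953713²
eq2: (x − 0.839)² + (y + 33.418)² = 65.2390216326²
eq3: (x − 37.535)² + (y + 30.692)² = 49.6607845431²
eq2−eq1, eq2−eq3 (x²,y² cancel):
  16.064·x + 46.396·y = 1516.873993
  73.392·x + 5.452·y = 3023.344866
det = 16.064·5.452 − 46.396·73.392 = -3317.514304
x = (1516.873993·5.452 − 46.396·3023.344866) / -3317.514304 = 39.789161
y = (16.064·3023.344866 − 1516.873993·73.392) / -3317.514304 = 18.917599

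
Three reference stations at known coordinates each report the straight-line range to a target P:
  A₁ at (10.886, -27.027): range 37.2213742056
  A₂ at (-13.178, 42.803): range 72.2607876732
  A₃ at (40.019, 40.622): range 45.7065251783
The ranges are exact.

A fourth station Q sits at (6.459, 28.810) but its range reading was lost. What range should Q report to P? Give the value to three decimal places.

48.348

eq1: (x − 10.886)² + (y + 27.027)² = 37.2213742056²
eq2: (x + 13.178)² + (y − 42.803)² = 72.2607876732²
eq3: (x − 40.019)² + (y − 40.622)² = 45.7065251783²
eq3−eq1, eq3−eq2 (x²,y² cancel):
  -58.266·x − 135.298·y = -1699.047774
  -106.394·x + 4.362·y = -4378.445743
det = -58.266·4.362 − -135.298·-106.394 = -14649.051704
x = (-1699.047774·4.362 − -135.298·-4378.445743) / -14649.051704 = 40.945053
y = (-58.266·-4378.445743 − -1699.047774·-106.394) / -14649.051704 = -5.075143
|P − Q| = √((40.945053 − 6.459)² + (-5.075143 − 28.810)²) = 48.347603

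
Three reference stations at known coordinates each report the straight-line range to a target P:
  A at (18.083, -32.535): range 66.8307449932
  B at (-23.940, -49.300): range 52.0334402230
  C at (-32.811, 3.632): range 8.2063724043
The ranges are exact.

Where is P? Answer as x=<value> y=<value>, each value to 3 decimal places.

eq1: (x − 18.083)² + (y + 32.535)² = 66.8307449932²
eq2: (x + 23.940)² + (y + 49.300)² = 52.0334402230²
eq3: (x + 32.811)² + (y − 3.632)² = 8.2063724043²
eq2−eq3, eq2−eq1 (x²,y² cancel):
  -17.742·x + 105.864·y = 726.273898
  84.046·x + 33.530·y = -3376.962061
det = -17.742·33.530 − 105.864·84.046 = -9492.335004
x = (726.273898·33.530 − 105.864·-3376.962061) / -9492.335004 = -40.227265
y = (-17.742·-3376.962061 − 726.273898·84.046) / -9492.335004 = 0.118659

x=-40.227 y=0.119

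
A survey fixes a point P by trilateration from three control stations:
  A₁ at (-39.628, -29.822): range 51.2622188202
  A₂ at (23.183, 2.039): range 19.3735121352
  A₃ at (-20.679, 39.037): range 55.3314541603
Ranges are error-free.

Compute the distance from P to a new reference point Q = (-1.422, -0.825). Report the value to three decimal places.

eq1: (x + 39.628)² + (y + 29.822)² = 51.2622188202²
eq2: (x − 23.183)² + (y − 2.039)² = 19.3735121352²
eq3: (x + 20.679)² + (y − 39.037)² = 55.3314541603²
eq3−eq1, eq3−eq2 (x²,y² cancel):
  -37.898·x − 137.718·y = 941.976399
  87.724·x − 73.996·y = 1276.337447
det = -37.898·-73.996 − -137.718·87.724 = 14885.474240
x = (941.976399·-73.996 − -137.718·1276.337447) / 14885.474240 = 7.125883
y = (-37.898·1276.337447 − 941.976399·87.724) / 14885.474240 = -8.800833
|P − Q| = √((7.125883 − -1.422)² + (-8.800833 − -0.825)²) = 11.691032

11.691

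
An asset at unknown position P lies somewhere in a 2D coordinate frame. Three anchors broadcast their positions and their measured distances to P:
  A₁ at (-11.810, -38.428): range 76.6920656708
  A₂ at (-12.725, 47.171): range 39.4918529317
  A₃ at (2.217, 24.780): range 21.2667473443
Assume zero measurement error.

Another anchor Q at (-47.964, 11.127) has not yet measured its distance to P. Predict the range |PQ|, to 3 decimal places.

73.269

eq1: (x + 11.810)² + (y + 38.428)² = 76.6920656708²
eq2: (x + 12.725)² + (y − 47.171)² = 39.4918529317²
eq3: (x − 2.217)² + (y − 24.780)² = 21.2667473443²
eq1−eq3, eq1−eq2 (x²,y² cancel):
  28.054·x + 126.416·y = 4432.174599
  -1.830·x + 171.198·y = 5092.908071
det = 28.054·171.198 − 126.416·-1.830 = 5034.129972
x = (4432.174599·171.198 − 126.416·5092.908071) / 5034.129972 = 22.835000
y = (28.054·5092.908071 − 4432.174599·-1.830) / 5034.129972 = 29.992734
|P − Q| = √((22.835000 − -47.964)² + (29.992734 − 11.127)²) = 73.269464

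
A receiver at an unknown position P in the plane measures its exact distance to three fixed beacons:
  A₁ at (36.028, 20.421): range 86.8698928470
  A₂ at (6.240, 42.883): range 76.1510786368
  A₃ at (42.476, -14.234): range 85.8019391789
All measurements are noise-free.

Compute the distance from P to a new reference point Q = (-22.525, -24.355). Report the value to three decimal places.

22.833

eq1: (x − 36.028)² + (y − 20.421)² = 86.8698928470²
eq2: (x − 6.240)² + (y − 42.883)² = 76.1510786368²
eq3: (x − 42.476)² + (y + 14.234)² = 85.8019391789²
eq1−eq2, eq1−eq3 (x²,y² cancel):
  -59.576·x + 44.924·y = 1910.246770
  12.896·x − 69.310·y = 476.188823
det = -59.576·-69.310 − 44.924·12.896 = 3549.872656
x = (1910.246770·-69.310 − 44.924·476.188823) / 3549.872656 = -43.323106
y = (-59.576·476.188823 − 1910.246770·12.896) / 3549.872656 = -14.931231
|P − Q| = √((-43.323106 − -22.525)² + (-14.931231 − -24.355)²) = 22.833498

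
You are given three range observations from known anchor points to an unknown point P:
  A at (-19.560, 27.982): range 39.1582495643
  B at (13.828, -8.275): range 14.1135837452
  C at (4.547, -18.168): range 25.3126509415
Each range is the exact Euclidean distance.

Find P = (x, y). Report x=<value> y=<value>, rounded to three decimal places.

eq1: (x + 19.560)² + (y − 27.982)² = 39.1582495643²
eq2: (x − 13.828)² + (y + 8.275)² = 14.1135837452²
eq3: (x − 4.547)² + (y + 18.168)² = 25.3126509415²
eq3−eq1, eq3−eq2 (x²,y² cancel):
  -48.214·x + 92.300·y = -77.803720
  18.562·x + 19.786·y = 350.474828
det = -48.214·19.786 − 92.300·18.562 = -2667.234804
x = (-77.803720·19.786 − 92.300·350.474828) / -2667.234804 = 12.705387
y = (-48.214·350.474828 − -77.803720·18.562) / -2667.234804 = 5.793866

x=12.705 y=5.794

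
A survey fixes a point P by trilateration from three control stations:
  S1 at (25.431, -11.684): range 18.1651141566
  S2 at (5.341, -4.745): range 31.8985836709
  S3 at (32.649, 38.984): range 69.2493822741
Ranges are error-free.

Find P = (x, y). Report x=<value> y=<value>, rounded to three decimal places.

x=25.027 y=-29.845

eq1: (x − 25.431)² + (y + 11.684)² = 18.1651141566²
eq2: (x − 5.341)² + (y + 4.745)² = 31.8985836709²
eq3: (x − 32.649)² + (y − 38.984)² = 69.2493822741²
eq3−eq1, eq3−eq2 (x²,y² cancel):
  -14.436·x − 101.336·y = 2663.047733
  -54.616·x − 87.458·y = 1243.289154
det = -14.436·-87.458 − -101.336·-54.616 = -4272.023288
x = (2663.047733·-87.458 − -101.336·1243.289154) / -4272.023288 = 25.026755
y = (-14.436·1243.289154 − 2663.047733·-54.616) / -4272.023288 = -29.844616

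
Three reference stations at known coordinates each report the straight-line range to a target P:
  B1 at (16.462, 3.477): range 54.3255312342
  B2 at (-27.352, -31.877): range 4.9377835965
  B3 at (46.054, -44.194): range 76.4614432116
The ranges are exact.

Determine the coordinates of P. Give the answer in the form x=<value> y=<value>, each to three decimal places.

x=-28.464 y=-27.066

eq1: (x − 16.462)² + (y − 3.477)² = 54.3255312342²
eq2: (x + 27.352)² + (y + 31.877)² = 4.9377835965²
eq3: (x − 46.054)² + (y + 44.194)² = 76.4614432116²
eq1−eq2, eq1−eq3 (x²,y² cancel):
  -87.628·x − 70.708·y = 4408.069697
  59.184·x − 95.342·y = 895.904625
det = -87.628·-95.342 − -70.708·59.184 = 12539.411048
x = (4408.069697·-95.342 − -70.708·895.904625) / 12539.411048 = -28.464380
y = (-87.628·895.904625 − 4408.069697·59.184) / 12539.411048 = -27.066146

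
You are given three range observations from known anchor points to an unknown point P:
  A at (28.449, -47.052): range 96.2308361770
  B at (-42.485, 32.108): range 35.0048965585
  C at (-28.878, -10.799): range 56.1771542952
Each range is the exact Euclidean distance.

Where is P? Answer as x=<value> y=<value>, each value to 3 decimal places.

x=-8.812 y=41.672

eq1: (x − 28.449)² + (y + 47.052)² = 96.2308361770²
eq2: (x + 42.485)² + (y − 32.108)² = 35.0048965585²
eq3: (x + 28.878)² + (y + 10.799)² = 56.1771542952²
eq2−eq3, eq2−eq1 (x²,y² cancel):
  27.214·x − 85.814·y = -3815.871486
  141.868·x − 158.320·y = -7847.693632
det = 27.214·-158.320 − -85.814·141.868 = 7865.740072
x = (-3815.871486·-158.320 − -85.814·-7847.693632) / 7865.740072 = -8.812039
y = (27.214·-7847.693632 − -3815.871486·141.868) / 7865.740072 = 41.672229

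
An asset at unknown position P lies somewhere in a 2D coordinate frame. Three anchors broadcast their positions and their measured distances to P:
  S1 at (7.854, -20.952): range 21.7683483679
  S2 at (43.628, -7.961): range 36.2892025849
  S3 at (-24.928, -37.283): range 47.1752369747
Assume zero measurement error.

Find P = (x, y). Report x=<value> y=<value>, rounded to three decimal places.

x=22.247 y=-37.283

eq1: (x − 7.854)² + (y + 20.952)² = 21.7683483679²
eq2: (x − 43.628)² + (y + 7.961)² = 36.2892025849²
eq3: (x + 24.928)² + (y + 37.283)² = 47.1752369747²
eq2−eq3, eq2−eq1 (x²,y² cancel):
  -137.112·x − 58.644·y = -863.949391
  -71.548·x − 25.982·y = -623.063051
det = -137.112·-25.982 − -58.644·-71.548 = -633.416928
x = (-863.949391·-25.982 − -58.644·-623.063051) / -633.416928 = 22.247237
y = (-137.112·-623.063051 − -863.949391·-71.548) / -633.416928 = -37.282821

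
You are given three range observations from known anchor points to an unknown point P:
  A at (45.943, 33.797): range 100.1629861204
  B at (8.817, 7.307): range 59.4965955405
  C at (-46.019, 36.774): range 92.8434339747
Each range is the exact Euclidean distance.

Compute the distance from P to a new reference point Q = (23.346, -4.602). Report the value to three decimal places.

eq1: (x − 45.943)² + (y − 33.797)² = 100.1629861204²
eq2: (x − 8.817)² + (y − 7.307)² = 59.4965955405²
eq3: (x + 46.019)² + (y − 36.774)² = 92.8434339747²
eq1−eq3, eq1−eq2 (x²,y² cancel):
  -183.924·x + 5.954·y = 1629.799535
  -74.252·x − 52.980·y = 3370.914188
det = -183.924·-52.980 − 5.954·-74.252 = 10186.389928
x = (1629.799535·-52.980 − 5.954·3370.914188) / 10186.389928 = -10.446999
y = (-183.924·3370.914188 − 1629.799535·-74.252) / 10186.389928 = -48.984591
|P − Q| = √((-10.446999 − 23.346)² + (-48.984591 − -4.602)²) = 55.783341

55.783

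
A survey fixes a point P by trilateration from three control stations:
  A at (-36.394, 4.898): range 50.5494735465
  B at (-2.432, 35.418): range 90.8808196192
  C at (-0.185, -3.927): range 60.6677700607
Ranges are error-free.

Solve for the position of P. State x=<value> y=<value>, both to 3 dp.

eq1: (x + 36.394)² + (y − 4.898)² = 50.5494735465²
eq2: (x + 2.432)² + (y − 35.418)² = 90.8808196192²
eq3: (x + 0.185)² + (y + 3.927)² = 60.6677700607²
eq1−eq2, eq1−eq3 (x²,y² cancel):
  67.924·x + 61.040·y = -5792.238391
  72.418·x − 17.650·y = -2458.387134
det = 67.924·-17.650 − 61.040·72.418 = -5619.253320
x = (-5792.238391·-17.650 − 61.040·-2458.387134) / -5619.253320 = -44.897951
y = (67.924·-2458.387134 − -5792.238391·72.418) / -5619.253320 = -44.931029

x=-44.898 y=-44.931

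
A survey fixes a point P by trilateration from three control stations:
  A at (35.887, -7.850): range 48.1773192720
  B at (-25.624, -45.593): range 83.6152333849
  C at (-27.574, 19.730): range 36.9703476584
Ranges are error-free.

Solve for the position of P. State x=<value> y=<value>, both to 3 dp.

x=7.591 y=31.142

eq1: (x − 35.887)² + (y + 7.850)² = 48.1773192720²
eq2: (x + 25.624)² + (y + 45.593)² = 83.6152333849²
eq3: (x + 27.574)² + (y − 19.730)² = 36.9703476584²
eq3−eq2, eq3−eq1 (x²,y² cancel):
  3.900·x − 130.646·y = -4038.987999
  126.922·x − 55.160·y = -754.346593
det = 3.900·-55.160 − -130.646·126.922 = 16366.727612
x = (-4038.987999·-55.160 − -130.646·-754.346593) / 16366.727612 = 7.590901
y = (3.900·-754.346593 − -4038.987999·126.922) / 16366.727612 = 31.142113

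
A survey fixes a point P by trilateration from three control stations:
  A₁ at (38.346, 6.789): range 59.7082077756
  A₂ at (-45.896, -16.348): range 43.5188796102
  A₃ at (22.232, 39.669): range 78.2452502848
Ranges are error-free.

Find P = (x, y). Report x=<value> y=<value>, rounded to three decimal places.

x=-5.843 y=-33.366

eq1: (x − 38.346)² + (y − 6.789)² = 59.7082077756²
eq2: (x + 45.896)² + (y + 16.348)² = 43.5188796102²
eq3: (x − 22.232)² + (y − 39.669)² = 78.2452502848²
eq1−eq3, eq1−eq2 (x²,y² cancel):
  -32.228·x + 65.760·y = -2005.863968
  -168.484·x − 46.274·y = 2528.370876
det = -32.228·-46.274 − 65.760·-168.484 = 12570.826312
x = (-2005.863968·-46.274 − 65.760·2528.370876) / 12570.826312 = -5.842601
y = (-32.228·2528.370876 − -2005.863968·-168.484) / 12570.826312 = -33.366169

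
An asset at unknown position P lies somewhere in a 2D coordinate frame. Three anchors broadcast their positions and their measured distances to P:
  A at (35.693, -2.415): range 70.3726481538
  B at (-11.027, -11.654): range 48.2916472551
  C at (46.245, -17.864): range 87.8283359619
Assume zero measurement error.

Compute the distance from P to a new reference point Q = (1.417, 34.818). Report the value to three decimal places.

eq1: (x − 35.693)² + (y + 2.415)² = 70.3726481538²
eq2: (x + 11.027)² + (y + 11.654)² = 48.2916472551²
eq3: (x − 46.245)² + (y + 17.864)² = 87.8283359619²
eq3−eq2, eq3−eq1 (x²,y² cancel):
  -114.544·x + 12.420·y = 3181.421327
  -21.104·x + 30.898·y = 1583.606943
det = -114.544·30.898 − 12.420·-21.104 = -3277.068832
x = (3181.421327·30.898 − 12.420·1583.606943) / -3277.068832 = -23.994357
y = (-114.544·1583.606943 − 3181.421327·-21.104) / -3277.068832 = 34.864070
|P − Q| = √((-23.994357 − 1.417)² + (34.864070 − 34.818)²) = 25.411398

25.411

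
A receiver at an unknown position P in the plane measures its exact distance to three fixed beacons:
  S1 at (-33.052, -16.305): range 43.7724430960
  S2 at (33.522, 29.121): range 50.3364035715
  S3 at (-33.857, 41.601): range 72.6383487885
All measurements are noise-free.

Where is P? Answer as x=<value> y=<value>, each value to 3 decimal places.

eq1: (x + 33.052)² + (y + 16.305)² = 43.7724430960²
eq2: (x − 33.522)² + (y − 29.121)² = 50.3364035715²
eq3: (x + 33.857)² + (y − 41.601)² = 72.6383487885²
eq3−eq1, eq3−eq2 (x²,y² cancel):
  1.610·x − 115.812·y = 1841.651019
  134.758·x − 24.960·y = 1837.393665
det = 1.610·-24.960 − -115.812·134.758 = 15566.407896
x = (1841.651019·-24.960 − -115.812·1837.393665) / 15566.407896 = 10.716964
y = (1.610·1837.393665 − 1841.651019·134.758) / 15566.407896 = -15.753089

x=10.717 y=-15.753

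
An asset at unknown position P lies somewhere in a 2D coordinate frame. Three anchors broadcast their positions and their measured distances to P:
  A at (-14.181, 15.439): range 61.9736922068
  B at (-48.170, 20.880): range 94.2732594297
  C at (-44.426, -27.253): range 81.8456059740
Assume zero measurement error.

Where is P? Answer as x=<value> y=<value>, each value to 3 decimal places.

x=37.046 y=-19.440

eq1: (x + 14.181)² + (y − 15.439)² = 61.9736922068²
eq2: (x + 48.170)² + (y − 20.880)² = 94.2732594297²
eq3: (x + 44.426)² + (y + 27.253)² = 81.8456059740²
eq1−eq3, eq1−eq2 (x²,y² cancel):
  -60.490·x − 85.384·y = -581.032689
  -67.978·x + 10.882·y = -2729.849100
det = -60.490·10.882 − -85.384·-67.978 = -6462.485732
x = (-581.032689·10.882 − -85.384·-2729.849100) / -6462.485732 = 37.045843
y = (-60.490·-2729.849100 − -581.032689·-67.978) / -6462.485732 = -19.440063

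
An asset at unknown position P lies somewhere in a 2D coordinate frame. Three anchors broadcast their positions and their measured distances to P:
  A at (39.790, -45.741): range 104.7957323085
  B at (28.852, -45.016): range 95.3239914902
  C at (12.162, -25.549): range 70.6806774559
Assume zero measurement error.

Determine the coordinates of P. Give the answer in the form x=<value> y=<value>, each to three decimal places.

eq1: (x − 39.790)² + (y + 45.741)² = 104.7957323085²
eq2: (x − 28.852)² + (y + 45.016)² = 95.3239914902²
eq3: (x − 12.162)² + (y + 25.549)² = 70.6806774559²
eq3−eq1, eq3−eq2 (x²,y² cancel):
  55.256·x − 40.384·y = -3111.569808
  33.380·x − 38.934·y = -2032.692673
det = 55.256·-38.934 − -40.384·33.380 = -803.319184
x = (-3111.569808·-38.934 − -40.384·-2032.692673) / -803.319184 = -48.620273
y = (55.256·-2032.692673 − -3111.569808·33.380) / -803.319184 = 10.524168

x=-48.620 y=10.524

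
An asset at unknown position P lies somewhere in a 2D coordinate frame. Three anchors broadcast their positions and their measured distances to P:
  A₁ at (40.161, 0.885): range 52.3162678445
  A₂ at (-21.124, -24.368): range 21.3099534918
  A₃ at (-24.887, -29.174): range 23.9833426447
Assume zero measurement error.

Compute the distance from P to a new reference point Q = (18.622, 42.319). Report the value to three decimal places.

76.286

eq1: (x − 40.161)² + (y − 0.885)² = 52.3162678445²
eq2: (x + 21.124)² + (y + 24.368)² = 21.3099534918²
eq3: (x + 24.887)² + (y + 29.174)² = 23.9833426447²
eq2−eq1, eq2−eq3 (x²,y² cancel):
  122.570·x + 50.506·y = -1709.211417
  -7.526·x − 9.612·y = 309.375638
det = 122.570·-9.612 − 50.506·-7.526 = -798.034684
x = (-1709.211417·-9.612 − 50.506·309.375638) / -798.034684 = -1.006992
y = (122.570·309.375638 − -1709.211417·-7.526) / -798.034684 = -31.397942
|P − Q| = √((-1.006992 − 18.622)² + (-31.397942 − 42.319)²) = 76.285548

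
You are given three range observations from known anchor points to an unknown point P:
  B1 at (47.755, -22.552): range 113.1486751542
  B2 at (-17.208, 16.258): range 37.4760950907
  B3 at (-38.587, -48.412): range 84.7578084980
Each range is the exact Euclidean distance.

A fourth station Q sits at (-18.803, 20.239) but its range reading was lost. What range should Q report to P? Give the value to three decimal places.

34.147

eq1: (x − 47.755)² + (y + 22.552)² = 113.1486751542²
eq2: (x + 17.208)² + (y − 16.258)² = 37.4760950907²
eq3: (x + 38.587)² + (y + 48.412)² = 84.7578084980²
eq1−eq3, eq1−eq2 (x²,y² cancel):
  -172.684·x − 51.720·y = 6662.282172
  -129.926·x + 77.620·y = 9169.470085
det = -172.684·77.620 − -51.720·-129.926 = -20123.504800
x = (6662.282172·77.620 − -51.720·9169.470085) / -20123.504800 = -49.264348
y = (-172.684·9169.470085 − 6662.282172·-129.926) / -20123.504800 = 35.670581
|P − Q| = √((-49.264348 − -18.803)² + (35.670581 − 20.239)²) = 34.147143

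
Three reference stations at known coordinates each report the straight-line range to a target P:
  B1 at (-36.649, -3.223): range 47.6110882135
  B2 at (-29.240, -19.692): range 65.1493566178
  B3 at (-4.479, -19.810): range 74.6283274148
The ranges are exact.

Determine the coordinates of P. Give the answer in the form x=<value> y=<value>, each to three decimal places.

x=-43.311 y=43.920

eq1: (x + 36.649)² + (y + 3.223)² = 47.6110882135²
eq2: (x + 29.240)² + (y + 19.692)² = 65.1493566178²
eq3: (x + 4.479)² + (y + 19.810)² = 74.6283274148²
eq1−eq3, eq1−eq2 (x²,y² cancel):
  64.340·x − 33.174·y = -4243.610921
  14.818·x − 32.938·y = -2088.407413
det = 64.340·-32.938 − -33.174·14.818 = -1627.658588
x = (-4243.610921·-32.938 − -33.174·-2088.407413) / -1627.658588 = -43.310821
y = (64.340·-2088.407413 − -4243.610921·14.818) / -1627.658588 = 43.919718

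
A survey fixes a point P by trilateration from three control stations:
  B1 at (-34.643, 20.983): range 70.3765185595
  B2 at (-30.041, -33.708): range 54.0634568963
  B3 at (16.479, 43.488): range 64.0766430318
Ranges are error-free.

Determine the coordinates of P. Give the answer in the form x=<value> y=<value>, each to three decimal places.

eq1: (x + 34.643)² + (y − 20.983)² = 70.3765185595²
eq2: (x + 30.041)² + (y + 33.708)² = 54.0634568963²
eq3: (x − 16.479)² + (y − 43.488)² = 64.0766430318²
eq2−eq1, eq2−eq3 (x²,y² cancel):
  -9.204·x + 109.382·y = -2428.264200
  93.040·x + 154.392·y = -1058.886171
det = -9.204·154.392 − 109.382·93.040 = -11597.925248
x = (-2428.264200·154.392 − 109.382·-1058.886171) / -11597.925248 = 22.338606
y = (-9.204·-1058.886171 − -2428.264200·93.040) / -11597.925248 = -20.320159

x=22.339 y=-20.320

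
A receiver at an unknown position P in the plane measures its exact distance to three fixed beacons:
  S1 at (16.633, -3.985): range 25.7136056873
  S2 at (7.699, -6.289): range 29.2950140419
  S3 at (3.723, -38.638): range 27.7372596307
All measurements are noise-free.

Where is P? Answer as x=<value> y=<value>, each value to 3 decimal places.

x=28.744 y=-26.668

eq1: (x − 16.633)² + (y + 3.985)² = 25.7136056873²
eq2: (x − 7.699)² + (y + 6.289)² = 29.2950140419²
eq3: (x − 3.723)² + (y + 38.638)² = 27.7372596307²
eq1−eq2, eq1−eq3 (x²,y² cancel):
  -17.868·x − 4.608·y = -390.719122
  -25.820·x − 69.306·y = 1106.052805
det = -17.868·-69.306 − -4.608·-25.820 = 1119.381048
x = (-390.719122·-69.306 − -4.608·1106.052805) / 1119.381048 = 28.744341
y = (-17.868·1106.052805 − -390.719122·-25.820) / 1119.381048 = -26.667701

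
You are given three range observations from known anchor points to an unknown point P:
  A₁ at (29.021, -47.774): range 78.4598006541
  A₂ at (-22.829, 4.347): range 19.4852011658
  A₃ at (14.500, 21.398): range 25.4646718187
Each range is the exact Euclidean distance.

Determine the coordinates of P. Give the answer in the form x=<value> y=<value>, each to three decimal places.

eq1: (x − 29.021)² + (y + 47.774)² = 78.4598006541²
eq2: (x + 22.829)² + (y − 4.347)² = 19.4852011658²
eq3: (x − 14.500)² + (y − 21.398)² = 25.4646718187²
eq3−eq1, eq3−eq2 (x²,y² cancel):
  29.042·x − 138.344·y = -3051.041695
  -74.658·x − 34.102·y = 140.711692
det = 29.042·-34.102 − -138.344·-74.658 = -11318.876636
x = (-3051.041695·-34.102 − -138.344·140.711692) / -11318.876636 = -10.912147
y = (29.042·140.711692 − -3051.041695·-74.658) / -11318.876636 = 19.763279

x=-10.912 y=19.763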